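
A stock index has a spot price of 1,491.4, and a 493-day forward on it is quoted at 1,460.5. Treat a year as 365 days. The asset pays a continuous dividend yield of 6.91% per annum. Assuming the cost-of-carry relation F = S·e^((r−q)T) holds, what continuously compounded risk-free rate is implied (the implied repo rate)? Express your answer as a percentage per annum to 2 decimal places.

From F = S·e^((r−q)T): (r − q) = ln(F/S)/T
ln(1460.5/1491.4) = ln(0.979281) = -0.020937
(r − q) = -0.020937 / (493/365) = -0.015501
r = ln(F/S)/T + q = -0.015501 + 0.0691 = 0.053599
r = 5.36%

5.36%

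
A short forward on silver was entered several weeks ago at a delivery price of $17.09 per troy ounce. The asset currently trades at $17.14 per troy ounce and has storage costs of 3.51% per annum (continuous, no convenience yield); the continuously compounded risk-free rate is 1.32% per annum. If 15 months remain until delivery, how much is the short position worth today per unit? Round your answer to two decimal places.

Current fair forward for the remaining 15 months: F = S·e^((r + u)·T), (r + u) = 0.0132 + 0.0351 = 0.0483
F = 17.14 · e^(0.0483 × 15/12) = 17.14 × 1.062235 = 18.2067
Value of long forward = (F − K)·e^(−rT) = (18.2067 − 17.09) · e^(−0.0132·15/12)
= 1.1167 × 0.983635 = 1.10
Short position value = −(long value) = -$1.10

-$1.10 per troy ounce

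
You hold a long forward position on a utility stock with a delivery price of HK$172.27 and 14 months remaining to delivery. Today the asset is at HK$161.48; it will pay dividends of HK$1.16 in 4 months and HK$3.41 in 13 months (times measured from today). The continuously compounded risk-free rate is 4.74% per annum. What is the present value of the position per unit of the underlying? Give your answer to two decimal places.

PV(remaining dividends) I = 1.16·e^(−0.0474·4/12) + 3.41·e^(−0.0474·13/12) = 4.3811
Current forward F = (S − I)·e^(rT) = (161.48 − 4.3811)·e^(0.0474·14/12) = 157.0989 × 1.056858 = 166.0312
Value (long) = (F − K)·e^(−rT) = (166.0312 − 172.27) × 0.946201 = -5.9032
Value = -HK$5.90

-HK$5.90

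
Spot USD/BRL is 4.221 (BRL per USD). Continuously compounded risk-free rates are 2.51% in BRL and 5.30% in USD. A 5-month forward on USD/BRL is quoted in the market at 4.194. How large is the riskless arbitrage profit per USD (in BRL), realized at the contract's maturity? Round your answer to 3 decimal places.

Fair forward: F* = S·e^(carry·T), with carry = (r_BRL − r_USD) = 0.0251 − 0.0530 = -0.0279
F* = 4.221 · e^(-0.0279 × 5/12) = 4.221 · e^-0.011625 = 4.221 × 0.988442 = 4.1722
Market 4.194 > fair 4.1722: forward overpriced → cash-and-carry (buy spot, short the forward).
At maturity, profit = |F_mkt − F*| = |4.194 − 4.1722| = 0.022 per USD (in BRL)

0.022 per USD (in BRL)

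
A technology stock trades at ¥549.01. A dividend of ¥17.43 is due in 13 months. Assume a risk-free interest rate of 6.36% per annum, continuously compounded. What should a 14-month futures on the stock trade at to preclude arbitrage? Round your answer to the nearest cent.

¥573.77

PV(dividends) I = 17.43·e^(−0.0636·13/12)
I = 16.2695
F = (S − I)·e^(rT) = (549.01 − 16.2695) · e^(0.0636·14/12)
= 532.7405 · e^0.074200 = 532.7405 × 1.077022 = ¥573.77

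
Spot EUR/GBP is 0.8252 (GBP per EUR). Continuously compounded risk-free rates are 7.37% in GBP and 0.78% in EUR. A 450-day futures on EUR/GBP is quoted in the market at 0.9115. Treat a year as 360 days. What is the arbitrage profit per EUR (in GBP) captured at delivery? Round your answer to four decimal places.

0.0154 per EUR (in GBP)

Fair futures: F* = S·e^(carry·T), with carry = (r_GBP − r_EUR) = 0.0737 − 0.0078 = 0.0659
F* = 0.8252 · e^(0.0659 × 450/360) = 0.8252 · e^0.082375 = 0.8252 × 1.085863 = 0.8961
Market 0.9115 > fair 0.8961: forward overpriced → cash-and-carry (buy spot, short the forward).
At maturity, profit = |F_mkt − F*| = |0.9115 − 0.8961| = 0.0154 per EUR (in GBP)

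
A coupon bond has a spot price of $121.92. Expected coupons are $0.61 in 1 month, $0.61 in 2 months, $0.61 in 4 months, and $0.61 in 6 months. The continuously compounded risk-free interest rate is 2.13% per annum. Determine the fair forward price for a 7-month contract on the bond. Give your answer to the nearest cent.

$120.99

PV(coupons) I = 0.61·e^(−0.0213·1/12) + 0.61·e^(−0.0213·2/12) + 0.61·e^(−0.0213·4/12) + 0.61·e^(−0.0213·6/12)
I = 0.6089 + 0.6078 + 0.6057 + 0.6035 = 2.4259
F = (S − I)·e^(rT) = (121.92 − 2.4259) · e^(0.0213·7/12)
= 119.4941 · e^0.012425 = 119.4941 × 1.012503 = $120.99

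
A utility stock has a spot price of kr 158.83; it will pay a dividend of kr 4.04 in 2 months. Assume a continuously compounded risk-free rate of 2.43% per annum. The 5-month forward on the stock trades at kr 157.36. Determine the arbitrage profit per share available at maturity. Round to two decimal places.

PV(dividends) I = 4.04·e^(−0.0243·2/12) = 4.0237
Fair forward F* = (S − I)·e^(rT) = (158.83 − 4.0237)·e^0.010125 = 154.8063 × 1.010176 = 156.3816
Market kr 157.36 > fair 156.3816: forward overpriced → cash-and-carry (borrow at r, buy the stock and collect the dividends, short the forward).
Profit at T = |F_mkt − F*| = |157.36 − 156.3816| = kr 0.98 per share

kr 0.98 per share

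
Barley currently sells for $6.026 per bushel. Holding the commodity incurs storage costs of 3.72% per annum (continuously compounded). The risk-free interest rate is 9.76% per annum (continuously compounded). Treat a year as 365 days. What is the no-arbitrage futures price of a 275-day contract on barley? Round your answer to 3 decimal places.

$6.670 per bushel

Net carry = r + u − y = 0.0976 + 0.0372 − 0.0000 = 0.1348
F = S·e^((r+u−y)T) = 6.026 · e^(0.1348 × 275/365) = 6.026 · e^0.101562
= 6.026 × 1.106899 = $6.670 per bushel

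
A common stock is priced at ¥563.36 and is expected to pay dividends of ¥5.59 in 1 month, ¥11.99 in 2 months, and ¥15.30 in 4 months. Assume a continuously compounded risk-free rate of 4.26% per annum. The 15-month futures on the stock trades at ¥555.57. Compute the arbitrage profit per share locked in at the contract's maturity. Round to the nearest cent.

¥4.26 per share

PV(dividends) I = 5.59·e^(−0.0426·1/12) + 11.99·e^(−0.0426·2/12) + 15.30·e^(−0.0426·4/12) = 32.5596
Fair futures F* = (S − I)·e^(rT) = (563.36 − 32.5596)·e^0.053250 = 530.8004 × 1.054693 = 559.8315
Market ¥555.57 < fair 559.8315: forward underpriced → reverse cash-and-carry (short the stock, invest proceeds at r, pay the dividends, go long the forward).
Profit at T = |F_mkt − F*| = |555.57 − 559.8315| = ¥4.26 per share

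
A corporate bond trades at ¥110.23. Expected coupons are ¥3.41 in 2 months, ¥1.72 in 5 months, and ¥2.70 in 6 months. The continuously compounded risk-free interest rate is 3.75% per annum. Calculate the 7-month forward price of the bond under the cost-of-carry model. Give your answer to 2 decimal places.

PV(coupons) I = 3.41·e^(−0.0375·2/12) + 1.72·e^(−0.0375·5/12) + 2.70·e^(−0.0375·6/12)
I = 3.3888 + 1.6933 + 2.6498 = 7.7319
F = (S − I)·e^(rT) = (110.23 − 7.7319) · e^(0.0375·7/12)
= 102.4981 · e^0.021875 = 102.4981 × 1.022116 = ¥104.76

¥104.76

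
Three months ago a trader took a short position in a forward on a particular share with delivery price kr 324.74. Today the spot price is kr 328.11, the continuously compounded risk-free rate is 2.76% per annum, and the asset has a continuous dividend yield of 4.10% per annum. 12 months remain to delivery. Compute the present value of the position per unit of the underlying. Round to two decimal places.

kr 0.97

Current fair forward for the remaining 12 months: F = S·e^((r − q)·T), (r − q) = 0.0276 − 0.0410 = -0.0134
F = 328.11 · e^(-0.0134 × 12/12) = 328.11 × 0.986689 = 323.7425
Value of long forward = (F − K)·e^(−rT) = (323.7425 − 324.74) · e^(−0.0276·12/12)
= -0.9975 × 0.972777 = -0.97
Short position value = −(long value) = kr 0.97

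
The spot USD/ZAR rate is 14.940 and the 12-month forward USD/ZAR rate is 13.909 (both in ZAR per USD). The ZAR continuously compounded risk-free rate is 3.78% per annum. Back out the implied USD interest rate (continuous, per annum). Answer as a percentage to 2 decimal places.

10.93%

F = S·e^((r_ZAR − r_USD)T) ⇒ r_USD = r_ZAR − ln(F/S)/T
ln(13.909/14.940) = -0.071506; /(12/12) = -0.071506
r_USD = 0.0378 + 0.071506 = 0.109306
r_USD = 10.93%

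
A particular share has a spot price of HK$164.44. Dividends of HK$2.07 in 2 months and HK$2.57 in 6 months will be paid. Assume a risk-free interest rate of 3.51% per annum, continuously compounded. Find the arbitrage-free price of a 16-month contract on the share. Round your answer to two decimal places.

HK$167.52

PV(dividends) I = 2.07·e^(−0.0351·2/12) + 2.57·e^(−0.0351·6/12)
I = 2.0579 + 2.5253 = 4.5832
F = (S − I)·e^(rT) = (164.44 − 4.5832) · e^(0.0351·16/12)
= 159.8568 · e^0.046800 = 159.8568 × 1.047912 = HK$167.52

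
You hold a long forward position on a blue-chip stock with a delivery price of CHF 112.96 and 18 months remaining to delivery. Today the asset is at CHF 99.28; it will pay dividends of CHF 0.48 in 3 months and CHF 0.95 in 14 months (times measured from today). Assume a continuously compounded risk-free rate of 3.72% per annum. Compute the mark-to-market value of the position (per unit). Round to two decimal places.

-CHF 8.93

PV(remaining dividends) I = 0.48·e^(−0.0372·3/12) + 0.95·e^(−0.0372·14/12) = 1.3852
Current forward F = (S − I)·e^(rT) = (99.28 − 1.3852)·e^(0.0372·18/12) = 97.8948 × 1.057386 = 103.5126
Value (long) = (F − K)·e^(−rT) = (103.5126 − 112.96) × 0.945728 = -8.9347
Value = -CHF 8.93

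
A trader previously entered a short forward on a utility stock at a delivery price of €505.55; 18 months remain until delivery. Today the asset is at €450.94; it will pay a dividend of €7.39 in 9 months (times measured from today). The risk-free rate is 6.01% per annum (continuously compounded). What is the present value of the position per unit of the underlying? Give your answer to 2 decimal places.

PV(remaining dividends) I = 7.39·e^(−0.0601·9/12) = 7.0643
Current forward F = (S − I)·e^(rT) = (450.94 − 7.0643)·e^(0.0601·18/12) = 443.8757 × 1.094338 = 485.7500
Value (long) = (F − K)·e^(−rT) = (485.7500 − 505.55) × 0.913794 = -18.0931
Short position value = −(long value) = €18.09

€18.09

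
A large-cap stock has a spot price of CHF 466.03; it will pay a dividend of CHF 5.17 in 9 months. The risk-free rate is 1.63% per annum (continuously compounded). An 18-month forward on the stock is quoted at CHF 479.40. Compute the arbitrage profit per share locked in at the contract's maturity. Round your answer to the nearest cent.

CHF 7.07 per share

PV(dividends) I = 5.17·e^(−0.0163·9/12) = 5.1072
Fair forward F* = (S − I)·e^(rT) = (466.03 − 5.1072)·e^0.024450 = 460.9228 × 1.024751 = 472.3311
Market CHF 479.40 > fair 472.3311: forward overpriced → cash-and-carry (borrow at r, buy the stock and collect the dividends, short the forward).
Profit at T = |F_mkt − F*| = |479.40 − 472.3311| = CHF 7.07 per share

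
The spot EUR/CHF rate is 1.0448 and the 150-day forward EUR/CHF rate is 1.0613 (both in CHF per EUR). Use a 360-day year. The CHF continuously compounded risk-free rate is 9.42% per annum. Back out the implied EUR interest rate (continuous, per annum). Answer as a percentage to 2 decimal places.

F = S·e^((r_CHF − r_EUR)T) ⇒ r_EUR = r_CHF − ln(F/S)/T
ln(1.0613/1.0448) = 0.015669; /(150/360) = 0.037606
r_EUR = 0.0942 − 0.037606 = 0.056594
r_EUR = 5.66%

5.66%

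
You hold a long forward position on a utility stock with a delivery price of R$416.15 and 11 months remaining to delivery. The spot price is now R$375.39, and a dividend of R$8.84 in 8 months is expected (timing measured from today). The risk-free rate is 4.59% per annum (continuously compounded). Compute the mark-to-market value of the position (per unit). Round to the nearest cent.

-R$32.19

PV(remaining dividends) I = 8.84·e^(−0.0459·8/12) = 8.5736
Current forward F = (S − I)·e^(rT) = (375.39 − 8.5736)·e^(0.0459·11/12) = 366.8164 × 1.042973 = 382.5796
Value (long) = (F − K)·e^(−rT) = (382.5796 − 416.15) × 0.958798 = -32.1872
Value = -R$32.19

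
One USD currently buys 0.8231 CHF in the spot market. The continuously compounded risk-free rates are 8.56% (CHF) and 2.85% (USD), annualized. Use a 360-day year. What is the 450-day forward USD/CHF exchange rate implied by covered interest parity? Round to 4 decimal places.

0.8840

F = S·e^((r_CHF − r_USD)T) = 0.8231 · e^((0.0856 − 0.0285) × 450/360)
= 0.8231 · e^0.071375 = 0.8231 × 1.073984
F = 0.8840 CHF per USD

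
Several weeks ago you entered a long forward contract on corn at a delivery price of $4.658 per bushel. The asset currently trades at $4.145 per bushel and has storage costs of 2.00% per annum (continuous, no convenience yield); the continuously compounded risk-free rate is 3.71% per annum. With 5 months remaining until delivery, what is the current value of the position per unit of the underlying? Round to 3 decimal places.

-$0.407 per bushel

Current fair forward for the remaining 5 months: F = S·e^((r + u)·T), (r + u) = 0.0371 + 0.0200 = 0.0571
F = 4.145 · e^(0.0571 × 5/12) = 4.145 × 1.024077 = 4.2448
Value of long forward = (F − K)·e^(−rT) = (4.2448 − 4.658) · e^(−0.0371·5/12)
= -0.4132 × 0.984661 = -0.407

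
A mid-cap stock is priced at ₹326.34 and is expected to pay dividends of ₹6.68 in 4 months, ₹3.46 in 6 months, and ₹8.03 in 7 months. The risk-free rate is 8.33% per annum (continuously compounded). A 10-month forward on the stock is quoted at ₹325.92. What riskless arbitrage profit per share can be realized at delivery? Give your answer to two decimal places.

PV(dividends) I = 6.68·e^(−0.0833·4/12) + 3.46·e^(−0.0833·6/12) + 8.03·e^(−0.0833·7/12) = 17.4651
Fair forward F* = (S − I)·e^(rT) = (326.34 − 17.4651)·e^0.069417 = 308.8749 × 1.071883 = 331.0778
Market ₹325.92 < fair 331.0778: forward underpriced → reverse cash-and-carry (short the stock, invest proceeds at r, pay the dividends, go long the forward).
Profit at T = |F_mkt − F*| = |325.92 − 331.0778| = ₹5.16 per share

₹5.16 per share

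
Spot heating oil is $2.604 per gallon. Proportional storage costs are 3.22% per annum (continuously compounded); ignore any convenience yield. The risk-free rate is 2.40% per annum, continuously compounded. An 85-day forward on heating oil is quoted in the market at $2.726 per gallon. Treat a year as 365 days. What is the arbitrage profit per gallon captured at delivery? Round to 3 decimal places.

Fair forward: F* = S·e^(carry·T), with carry = (r + u) = 0.0240 + 0.0322 = 0.0562
F* = 2.604 · e^(0.0562 × 85/365) = 2.604 · e^0.013088 = 2.604 × 1.013174 = $2.6383
Market $2.726 > fair $2.6383: forward overpriced → cash-and-carry (buy spot, short the forward).
At maturity, profit = |F_mkt − F*| = |2.726 − 2.6383| = $0.088 per gallon

$0.088 per gallon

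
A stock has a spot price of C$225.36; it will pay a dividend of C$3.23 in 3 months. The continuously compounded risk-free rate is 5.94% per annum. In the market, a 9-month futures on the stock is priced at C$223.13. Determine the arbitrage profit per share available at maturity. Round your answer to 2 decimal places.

C$9.17 per share

PV(dividends) I = 3.23·e^(−0.0594·3/12) = 3.1824
Fair futures F* = (S − I)·e^(rT) = (225.36 − 3.1824)·e^0.044550 = 222.1776 × 1.045557 = 232.2993
Market C$223.13 < fair 232.2993: forward underpriced → reverse cash-and-carry (short the stock, invest proceeds at r, pay the dividends, go long the forward).
Profit at T = |F_mkt − F*| = |223.13 − 232.2993| = C$9.17 per share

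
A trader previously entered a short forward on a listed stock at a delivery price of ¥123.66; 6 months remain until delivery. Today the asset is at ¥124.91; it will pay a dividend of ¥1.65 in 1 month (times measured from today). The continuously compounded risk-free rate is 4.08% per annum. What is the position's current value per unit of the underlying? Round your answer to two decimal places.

PV(remaining dividends) I = 1.65·e^(−0.0408·1/12) = 1.6444
Current forward F = (S − I)·e^(rT) = (124.91 − 1.6444)·e^(0.0408·6/12) = 123.2656 × 1.020610 = 125.8061
Value (long) = (F − K)·e^(−rT) = (125.8061 − 123.66) × 0.979807 = 2.1028
Short position value = −(long value) = -¥2.10

-¥2.10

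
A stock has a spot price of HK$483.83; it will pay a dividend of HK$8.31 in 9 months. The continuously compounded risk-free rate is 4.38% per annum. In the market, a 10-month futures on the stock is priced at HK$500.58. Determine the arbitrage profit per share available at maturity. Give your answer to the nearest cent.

HK$7.10 per share

PV(dividends) I = 8.31·e^(−0.0438·9/12) = 8.0415
Fair futures F* = (S − I)·e^(rT) = (483.83 − 8.0415)·e^0.036500 = 475.7885 × 1.037174 = 493.4755
Market HK$500.58 > fair 493.4755: forward overpriced → cash-and-carry (borrow at r, buy the stock and collect the dividends, short the forward).
Profit at T = |F_mkt − F*| = |500.58 − 493.4755| = HK$7.10 per share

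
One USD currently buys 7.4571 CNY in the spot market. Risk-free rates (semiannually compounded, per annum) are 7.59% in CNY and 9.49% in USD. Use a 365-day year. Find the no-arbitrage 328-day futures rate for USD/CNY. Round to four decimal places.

By covered interest parity, F = S · (1+r_CNY/2)^(2T) / (1+r_USD/2)^(2T)
= 7.4571 × 1.069235 / 1.086888 = 7.4571 × 0.983758
F = 7.3360 CNY per USD

7.3360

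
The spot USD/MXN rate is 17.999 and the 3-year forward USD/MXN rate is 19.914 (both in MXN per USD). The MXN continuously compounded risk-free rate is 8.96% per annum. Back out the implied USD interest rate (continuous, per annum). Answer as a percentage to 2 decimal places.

5.59%

F = S·e^((r_MXN − r_USD)T) ⇒ r_USD = r_MXN − ln(F/S)/T
ln(19.914/17.999) = 0.101107; /(3) = 0.033702
r_USD = 0.0896 − 0.033702 = 0.055898
r_USD = 5.59%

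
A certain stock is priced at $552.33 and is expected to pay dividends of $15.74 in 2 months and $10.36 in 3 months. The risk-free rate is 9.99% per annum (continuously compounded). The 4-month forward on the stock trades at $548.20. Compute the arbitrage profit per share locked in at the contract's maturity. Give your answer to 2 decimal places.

$3.62 per share

PV(dividends) I = 15.74·e^(−0.0999·2/12) + 10.36·e^(−0.0999·3/12) = 25.5846
Fair forward F* = (S − I)·e^(rT) = (552.33 − 25.5846)·e^0.033300 = 526.7454 × 1.033861 = 544.5815
Market $548.20 > fair 544.5815: forward overpriced → cash-and-carry (borrow at r, buy the stock and collect the dividends, short the forward).
Profit at T = |F_mkt − F*| = |548.20 − 544.5815| = $3.62 per share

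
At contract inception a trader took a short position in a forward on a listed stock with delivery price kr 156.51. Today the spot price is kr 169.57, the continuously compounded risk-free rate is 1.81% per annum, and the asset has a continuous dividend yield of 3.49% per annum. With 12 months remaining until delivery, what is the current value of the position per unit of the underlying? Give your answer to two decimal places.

Current fair forward for the remaining 12 months: F = S·e^((r − q)·T), (r − q) = 0.0181 − 0.0349 = -0.0168
F = 169.57 · e^(-0.0168 × 12/12) = 169.57 × 0.983340 = 166.7450
Value of long forward = (F − K)·e^(−rT) = (166.7450 − 156.51) · e^(−0.0181·12/12)
= 10.2350 × 0.982063 = 10.05
Short position value = −(long value) = -kr 10.05

-kr 10.05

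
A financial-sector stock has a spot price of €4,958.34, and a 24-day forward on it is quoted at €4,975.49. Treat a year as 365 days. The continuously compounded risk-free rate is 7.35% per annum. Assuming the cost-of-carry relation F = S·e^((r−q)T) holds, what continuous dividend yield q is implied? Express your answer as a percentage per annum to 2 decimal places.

2.10%

From F = S·e^((r−q)T): (r − q) = ln(F/S)/T
ln(4975.49/4958.34) = ln(1.003459) = 0.003453
(r − q) = 0.003453 / (24/365) = 0.052514
q = r − ln(F/S)/T = 0.0735 − 0.052514 = 0.020986
q = 2.10%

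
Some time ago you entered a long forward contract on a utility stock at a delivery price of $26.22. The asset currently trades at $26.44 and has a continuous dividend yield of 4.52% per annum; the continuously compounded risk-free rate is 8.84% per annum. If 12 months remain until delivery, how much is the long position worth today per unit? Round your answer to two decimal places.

$1.27

Current fair forward for the remaining 12 months: F = S·e^((r − q)·T), (r − q) = 0.0884 − 0.0452 = 0.0432
F = 26.44 · e^(0.0432 × 12/12) = 26.44 × 1.044147 = 27.6072
Value of long forward = (F − K)·e^(−rT) = (27.6072 − 26.22) · e^(−0.0884·12/12)
= 1.3872 × 0.915395 = 1.27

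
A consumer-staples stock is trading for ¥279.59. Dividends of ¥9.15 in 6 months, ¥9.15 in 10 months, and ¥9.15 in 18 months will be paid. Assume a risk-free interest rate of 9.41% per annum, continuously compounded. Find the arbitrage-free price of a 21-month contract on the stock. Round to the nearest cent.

¥300.01

PV(dividends) I = 9.15·e^(−0.0941·6/12) + 9.15·e^(−0.0941·10/12) + 9.15·e^(−0.0941·18/12)
I = 8.7295 + 8.4599 + 7.9455 = 25.1349
F = (S − I)·e^(rT) = (279.59 − 25.1349) · e^(0.0941·21/12)
= 254.4551 · e^0.164675 = 254.4551 × 1.179010 = ¥300.01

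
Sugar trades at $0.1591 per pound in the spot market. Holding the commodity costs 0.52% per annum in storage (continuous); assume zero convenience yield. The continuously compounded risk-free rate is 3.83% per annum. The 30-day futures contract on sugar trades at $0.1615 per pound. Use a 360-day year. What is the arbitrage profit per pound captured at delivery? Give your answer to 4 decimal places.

Fair futures: F* = S·e^(carry·T), with carry = (r + u) = 0.0383 + 0.0052 = 0.0435
F* = 0.1591 · e^(0.0435 × 30/360) = 0.1591 · e^0.003625 = 0.1591 × 1.003632 = $0.1597
Market $0.1615 > fair $0.1597: forward overpriced → cash-and-carry (buy spot, short the forward).
At maturity, profit = |F_mkt − F*| = |0.1615 − 0.1597| = $0.0018 per pound

$0.0018 per pound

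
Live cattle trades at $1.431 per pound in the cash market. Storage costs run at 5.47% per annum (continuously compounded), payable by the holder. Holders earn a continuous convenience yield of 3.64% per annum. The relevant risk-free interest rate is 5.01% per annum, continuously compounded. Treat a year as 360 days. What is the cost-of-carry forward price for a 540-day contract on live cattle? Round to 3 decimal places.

Net carry = r + u − y = 0.0501 + 0.0547 − 0.0364 = 0.0684
F = S·e^((r+u−y)T) = 1.431 · e^(0.0684 × 540/360) = 1.431 · e^0.102600
= 1.431 × 1.108048 = $1.586 per pound

$1.586 per pound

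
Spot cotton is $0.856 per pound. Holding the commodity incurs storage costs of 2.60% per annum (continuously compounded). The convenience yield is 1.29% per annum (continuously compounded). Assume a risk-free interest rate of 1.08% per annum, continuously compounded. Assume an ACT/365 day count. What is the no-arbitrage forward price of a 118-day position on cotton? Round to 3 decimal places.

Net carry = r + u − y = 0.0108 + 0.0260 − 0.0129 = 0.0239
F = S·e^((r+u−y)T) = 0.856 · e^(0.0239 × 118/365) = 0.856 · e^0.007727
= 0.856 × 1.007757 = $0.863 per pound

$0.863 per pound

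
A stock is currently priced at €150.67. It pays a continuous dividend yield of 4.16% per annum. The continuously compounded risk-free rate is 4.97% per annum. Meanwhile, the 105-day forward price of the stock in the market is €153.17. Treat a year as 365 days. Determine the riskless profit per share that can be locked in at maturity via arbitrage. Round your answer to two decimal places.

Fair forward: F* = S·e^(carry·T), with carry = (r − q) = 0.0497 − 0.0416 = 0.0081
F* = 150.67 · e^(0.0081 × 105/365) = 150.67 · e^0.002330 = 150.67 × 1.002333 = €151.0215
Market €153.17 > fair €151.0215: forward overpriced → cash-and-carry (buy spot, short the forward).
At maturity, profit = |F_mkt − F*| = |153.17 − 151.0215| = €2.15 per share

€2.15 per share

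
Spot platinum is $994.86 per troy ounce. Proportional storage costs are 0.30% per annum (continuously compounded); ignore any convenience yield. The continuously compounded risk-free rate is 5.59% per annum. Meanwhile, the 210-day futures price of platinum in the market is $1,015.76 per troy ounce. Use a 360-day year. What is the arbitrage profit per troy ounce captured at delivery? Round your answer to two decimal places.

Fair futures: F* = S·e^(carry·T), with carry = (r + u) = 0.0559 + 0.0030 = 0.0589
F* = 994.86 · e^(0.0589 × 210/360) = 994.86 · e^0.034358 = 994.86 × 1.034955 = $1029.6353
Market $1015.76 < fair $1029.6353: forward underpriced → reverse cash-and-carry (short spot, go long the forward).
At maturity, profit = |F_mkt − F*| = |1015.76 − 1029.6353| = $13.88 per troy ounce

$13.88 per troy ounce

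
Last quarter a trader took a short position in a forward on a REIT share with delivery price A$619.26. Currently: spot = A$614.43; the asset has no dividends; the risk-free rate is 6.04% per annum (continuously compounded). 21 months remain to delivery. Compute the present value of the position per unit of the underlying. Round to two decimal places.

-A$57.29

Current fair forward for the remaining 21 months: F = S·e^(r·T), r = 0.0604
F = 614.43 · e^(0.0604 × 21/12) = 614.43 × 1.111488 = 682.9316
Value of long forward = (F − K)·e^(−rT) = (682.9316 − 619.26) · e^(−0.0604·21/12)
= 63.6716 × 0.899695 = 57.29
Short position value = −(long value) = -A$57.29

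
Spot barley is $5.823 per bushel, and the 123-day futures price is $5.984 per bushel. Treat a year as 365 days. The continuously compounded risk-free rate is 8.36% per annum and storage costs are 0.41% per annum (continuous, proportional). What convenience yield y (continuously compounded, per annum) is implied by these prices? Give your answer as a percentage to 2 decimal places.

0.68%

F = S·e^((r+u−y)T) ⇒ (r+u−y) = ln(F/S)/T
ln(5.984/5.823) = 0.027274; /T ⇒ 0.080935
y = r + u − ln(F/S)/T = 0.0836 + 0.0041 − 0.080935 = 0.006765
y = 0.68%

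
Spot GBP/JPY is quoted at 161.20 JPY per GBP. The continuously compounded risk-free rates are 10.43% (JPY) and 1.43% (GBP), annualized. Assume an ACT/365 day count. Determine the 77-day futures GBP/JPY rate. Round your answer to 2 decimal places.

164.29

F = S·e^((r_JPY − r_GBP)T) = 161.20 · e^((0.1043 − 0.0143) × 77/365)
= 161.20 · e^0.018986 = 161.20 × 1.019167
F = 164.29 JPY per GBP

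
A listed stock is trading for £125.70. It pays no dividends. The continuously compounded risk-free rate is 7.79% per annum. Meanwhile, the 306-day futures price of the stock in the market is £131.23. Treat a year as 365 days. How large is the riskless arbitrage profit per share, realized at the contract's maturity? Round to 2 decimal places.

£2.95 per share

Fair futures: F* = S·e^(carry·T), with carry = r = 0.0779
F* = 125.70 · e^(0.0779 × 306/365) = 125.70 · e^0.065308 = 125.70 × 1.067488 = £134.1832
Market £131.23 < fair £134.1832: forward underpriced → reverse cash-and-carry (short spot, go long the forward).
At maturity, profit = |F_mkt − F*| = |131.23 − 134.1832| = £2.95 per share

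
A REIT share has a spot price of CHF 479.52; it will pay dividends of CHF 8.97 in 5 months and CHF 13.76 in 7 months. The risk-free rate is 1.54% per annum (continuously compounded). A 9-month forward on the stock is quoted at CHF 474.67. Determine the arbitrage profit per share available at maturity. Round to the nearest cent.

PV(dividends) I = 8.97·e^(−0.0154·5/12) + 13.76·e^(−0.0154·7/12) = 22.5496
Fair forward F* = (S − I)·e^(rT) = (479.52 − 22.5496)·e^0.011550 = 456.9704 × 1.011617 = 462.2790
Market CHF 474.67 > fair 462.2790: forward overpriced → cash-and-carry (borrow at r, buy the stock and collect the dividends, short the forward).
Profit at T = |F_mkt − F*| = |474.67 − 462.2790| = CHF 12.39 per share

CHF 12.39 per share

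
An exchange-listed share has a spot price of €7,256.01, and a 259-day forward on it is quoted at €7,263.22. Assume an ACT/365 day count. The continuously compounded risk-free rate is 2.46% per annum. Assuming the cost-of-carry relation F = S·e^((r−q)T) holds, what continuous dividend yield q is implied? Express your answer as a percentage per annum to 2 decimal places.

From F = S·e^((r−q)T): (r − q) = ln(F/S)/T
ln(7263.22/7256.01) = ln(1.000994) = 0.000994
(r − q) = 0.000994 / (259/365) = 0.001401
q = r − ln(F/S)/T = 0.0246 − 0.001401 = 0.023199
q = 2.32%

2.32%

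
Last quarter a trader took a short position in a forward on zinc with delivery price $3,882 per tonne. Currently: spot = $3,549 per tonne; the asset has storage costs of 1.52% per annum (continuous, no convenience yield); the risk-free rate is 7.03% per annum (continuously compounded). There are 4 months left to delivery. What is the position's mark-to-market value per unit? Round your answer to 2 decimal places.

$225.06 per tonne

Current fair forward for the remaining 4 months: F = S·e^((r + u)·T), (r + u) = 0.0703 + 0.0152 = 0.0855
F = 3549 · e^(0.0855 × 4/12) = 3549 × 1.02891001 = 3651.6016
Value of long forward = (F − K)·e^(−rT) = (3651.6016 − 3882) · e^(−0.0703·4/12)
= -230.3984 × 0.97683910 = -225.06
Short position value = −(long value) = $225.06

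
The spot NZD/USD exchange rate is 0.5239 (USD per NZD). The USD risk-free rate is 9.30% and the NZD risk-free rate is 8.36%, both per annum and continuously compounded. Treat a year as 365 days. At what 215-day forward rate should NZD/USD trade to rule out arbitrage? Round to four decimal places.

F = S·e^((r_USD − r_NZD)T) = 0.5239 · e^((0.0930 − 0.0836) × 215/365)
= 0.5239 · e^0.005537 = 0.5239 × 1.005552
F = 0.5268 USD per NZD

0.5268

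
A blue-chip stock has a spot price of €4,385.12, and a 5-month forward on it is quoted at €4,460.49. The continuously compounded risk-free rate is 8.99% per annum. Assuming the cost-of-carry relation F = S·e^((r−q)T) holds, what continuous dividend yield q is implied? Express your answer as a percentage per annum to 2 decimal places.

4.90%

From F = S·e^((r−q)T): (r − q) = ln(F/S)/T
ln(4460.49/4385.12) = ln(1.017188) = 0.017042
(r − q) = 0.017042 / (5/12) = 0.040901
q = r − ln(F/S)/T = 0.0899 − 0.040901 = 0.048999
q = 4.90%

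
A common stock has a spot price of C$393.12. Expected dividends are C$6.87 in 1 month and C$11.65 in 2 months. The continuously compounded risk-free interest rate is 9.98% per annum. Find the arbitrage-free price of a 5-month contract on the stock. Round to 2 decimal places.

C$390.77

PV(dividends) I = 6.87·e^(−0.0998·1/12) + 11.65·e^(−0.0998·2/12)
I = 6.8131 + 11.4578 = 18.2709
F = (S − I)·e^(rT) = (393.12 − 18.2709) · e^(0.0998·5/12)
= 374.8491 · e^0.041583 = 374.8491 × 1.042460 = C$390.77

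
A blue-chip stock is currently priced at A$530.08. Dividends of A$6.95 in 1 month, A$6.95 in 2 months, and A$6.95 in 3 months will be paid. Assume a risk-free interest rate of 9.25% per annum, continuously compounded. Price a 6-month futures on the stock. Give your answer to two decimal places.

A$533.67

PV(dividends) I = 6.95·e^(−0.0925·1/12) + 6.95·e^(−0.0925·2/12) + 6.95·e^(−0.0925·3/12)
I = 6.8966 + 6.8437 + 6.7911 = 20.5314
F = (S − I)·e^(rT) = (530.08 − 20.5314) · e^(0.0925·6/12)
= 509.5486 · e^0.046250 = 509.5486 × 1.047336 = A$533.67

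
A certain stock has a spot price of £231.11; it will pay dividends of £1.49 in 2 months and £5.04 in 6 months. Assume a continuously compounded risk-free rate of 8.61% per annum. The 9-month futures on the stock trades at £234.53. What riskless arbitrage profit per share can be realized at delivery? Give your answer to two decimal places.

£5.28 per share

PV(dividends) I = 1.49·e^(−0.0861·2/12) + 5.04·e^(−0.0861·6/12) = 6.2964
Fair futures F* = (S − I)·e^(rT) = (231.11 − 6.2964)·e^0.064575 = 224.8136 × 1.066706 = 239.8100
Market £234.53 < fair 239.8100: forward underpriced → reverse cash-and-carry (short the stock, invest proceeds at r, pay the dividends, go long the forward).
Profit at T = |F_mkt − F*| = |234.53 − 239.8100| = £5.28 per share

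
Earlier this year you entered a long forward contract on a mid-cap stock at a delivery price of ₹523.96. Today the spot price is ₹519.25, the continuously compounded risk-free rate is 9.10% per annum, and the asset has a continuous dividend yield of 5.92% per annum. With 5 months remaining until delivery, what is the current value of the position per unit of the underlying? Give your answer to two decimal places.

Current fair forward for the remaining 5 months: F = S·e^((r − q)·T), (r − q) = 0.0910 − 0.0592 = 0.0318
F = 519.25 · e^(0.0318 × 5/12) = 519.25 × 1.013338 = 526.1758
Value of long forward = (F − K)·e^(−rT) = (526.1758 − 523.96) · e^(−0.0910·5/12)
= 2.2158 × 0.962793 = 2.13

₹2.13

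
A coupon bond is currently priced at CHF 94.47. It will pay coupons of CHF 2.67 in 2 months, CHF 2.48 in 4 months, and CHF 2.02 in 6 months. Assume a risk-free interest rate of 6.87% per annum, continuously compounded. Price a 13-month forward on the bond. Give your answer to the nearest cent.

CHF 94.21

PV(coupons) I = 2.67·e^(−0.0687·2/12) + 2.48·e^(−0.0687·4/12) + 2.02·e^(−0.0687·6/12)
I = 2.6396 + 2.4239 + 1.9518 = 7.0153
F = (S − I)·e^(rT) = (94.47 − 7.0153) · e^(0.0687·13/12)
= 87.4547 · e^0.074425 = 87.4547 × 1.077265 = CHF 94.21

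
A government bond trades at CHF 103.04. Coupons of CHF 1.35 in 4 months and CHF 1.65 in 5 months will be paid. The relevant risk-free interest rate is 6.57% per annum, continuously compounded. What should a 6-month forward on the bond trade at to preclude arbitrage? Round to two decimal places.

PV(coupons) I = 1.35·e^(−0.0657·4/12) + 1.65·e^(−0.0657·5/12)
I = 1.3208 + 1.6054 = 2.9262
F = (S − I)·e^(rT) = (103.04 − 2.9262) · e^(0.0657·6/12)
= 100.1138 · e^0.032850 = 100.1138 × 1.033396 = CHF 103.46

CHF 103.46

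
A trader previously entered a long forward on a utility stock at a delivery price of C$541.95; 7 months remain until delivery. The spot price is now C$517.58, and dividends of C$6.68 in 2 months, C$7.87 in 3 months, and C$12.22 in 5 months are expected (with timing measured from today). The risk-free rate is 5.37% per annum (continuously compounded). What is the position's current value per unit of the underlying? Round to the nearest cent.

-C$33.99

PV(remaining dividends) I = 6.68·e^(−0.0537·2/12) + 7.87·e^(−0.0537·3/12) + 12.22·e^(−0.0537·5/12) = 26.3351
Current forward F = (S − I)·e^(rT) = (517.58 − 26.3351)·e^(0.0537·7/12) = 491.2449 × 1.031821 = 506.8768
Value (long) = (F − K)·e^(−rT) = (506.8768 − 541.95) × 0.969161 = -33.9916
Value = -C$33.99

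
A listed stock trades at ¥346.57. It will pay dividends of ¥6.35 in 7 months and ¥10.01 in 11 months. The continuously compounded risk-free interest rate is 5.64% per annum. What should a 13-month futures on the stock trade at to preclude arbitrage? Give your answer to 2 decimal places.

¥351.77

PV(dividends) I = 6.35·e^(−0.0564·7/12) + 10.01·e^(−0.0564·11/12)
I = 6.1445 + 9.5056 = 15.6501
F = (S − I)·e^(rT) = (346.57 − 15.6501) · e^(0.0564·13/12)
= 330.9199 · e^0.061100 = 330.9199 × 1.063005 = ¥351.77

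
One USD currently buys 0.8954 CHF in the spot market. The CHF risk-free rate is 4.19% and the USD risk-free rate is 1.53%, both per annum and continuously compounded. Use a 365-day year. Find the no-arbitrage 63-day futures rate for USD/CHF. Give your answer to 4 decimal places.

F = S·e^((r_CHF − r_USD)T) = 0.8954 · e^((0.0419 − 0.0153) × 63/365)
= 0.8954 · e^0.004591 = 0.8954 × 1.004602
F = 0.8995 CHF per USD

0.8995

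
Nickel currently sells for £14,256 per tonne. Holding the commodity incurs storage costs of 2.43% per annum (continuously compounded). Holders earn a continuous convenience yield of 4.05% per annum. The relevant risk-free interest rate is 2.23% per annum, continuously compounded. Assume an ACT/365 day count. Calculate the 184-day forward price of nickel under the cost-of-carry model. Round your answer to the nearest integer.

£14,300 per tonne

Net carry = r + u − y = 0.0223 + 0.0243 − 0.0405 = 0.0061
F = S·e^((r+u−y)T) = 14256 · e^(0.0061 × 184/365) = 14256 · e^0.003075
= 14256 × 1.003080 = £14,300 per tonne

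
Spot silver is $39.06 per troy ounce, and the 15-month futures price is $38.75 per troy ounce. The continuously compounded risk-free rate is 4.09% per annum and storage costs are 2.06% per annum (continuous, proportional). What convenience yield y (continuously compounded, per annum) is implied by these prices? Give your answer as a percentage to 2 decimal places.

6.79%

F = S·e^((r+u−y)T) ⇒ (r+u−y) = ln(F/S)/T
ln(38.75/39.06) = -0.007968; /T ⇒ -0.006374
y = r + u − ln(F/S)/T = 0.0409 + 0.0206 + 0.006374 = 0.067874
y = 6.79%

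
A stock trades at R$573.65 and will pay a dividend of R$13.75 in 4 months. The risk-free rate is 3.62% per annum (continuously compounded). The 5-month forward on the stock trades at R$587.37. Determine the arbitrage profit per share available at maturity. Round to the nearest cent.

PV(dividends) I = 13.75·e^(−0.0362·4/12) = 13.5851
Fair forward F* = (S − I)·e^(rT) = (573.65 − 13.5851)·e^0.015083 = 560.0649 × 1.015197 = 568.5762
Market R$587.37 > fair 568.5762: forward overpriced → cash-and-carry (borrow at r, buy the stock and collect the dividends, short the forward).
Profit at T = |F_mkt − F*| = |587.37 − 568.5762| = R$18.79 per share

R$18.79 per share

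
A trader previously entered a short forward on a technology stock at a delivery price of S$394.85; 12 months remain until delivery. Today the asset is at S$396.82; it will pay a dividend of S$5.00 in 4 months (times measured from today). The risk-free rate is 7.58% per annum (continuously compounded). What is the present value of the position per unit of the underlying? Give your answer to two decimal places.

PV(remaining dividends) I = 5.00·e^(−0.0758·4/12) = 4.8752
Current forward F = (S − I)·e^(rT) = (396.82 − 4.8752)·e^(0.0758·12/12) = 391.9448 × 1.078747 = 422.8093
Value (long) = (F − K)·e^(−rT) = (422.8093 − 394.85) × 0.927002 = 25.9183
Short position value = −(long value) = -S$25.92

-S$25.92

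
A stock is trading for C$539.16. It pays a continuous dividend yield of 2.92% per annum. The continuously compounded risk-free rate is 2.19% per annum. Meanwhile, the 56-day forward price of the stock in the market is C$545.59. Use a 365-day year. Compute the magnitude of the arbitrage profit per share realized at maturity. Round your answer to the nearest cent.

C$7.03 per share

Fair forward: F* = S·e^(carry·T), with carry = (r − q) = 0.0219 − 0.0292 = -0.0073
F* = 539.16 · e^(-0.0073 × 56/365) = 539.16 · e^-0.001120 = 539.16 × 0.998881 = C$538.5567
Market C$545.59 > fair C$538.5567: forward overpriced → cash-and-carry (buy spot, short the forward).
At maturity, profit = |F_mkt − F*| = |545.59 − 538.5567| = C$7.03 per share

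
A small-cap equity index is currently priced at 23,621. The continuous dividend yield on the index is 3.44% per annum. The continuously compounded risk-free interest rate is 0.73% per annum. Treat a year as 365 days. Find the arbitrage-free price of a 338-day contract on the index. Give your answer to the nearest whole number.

23,036

F = S·e^((r − q)T) = 23621 · e^((0.0073 − 0.0344) × 338/365)
= 23621 · e^-0.025095 = 23621 × 0.975217
F = 23,036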